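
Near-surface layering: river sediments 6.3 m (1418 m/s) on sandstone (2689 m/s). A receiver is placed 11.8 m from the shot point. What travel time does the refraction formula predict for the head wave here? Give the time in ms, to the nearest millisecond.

t = x/V₂ + 2h·√(V₂²−V₁²)/(V₁V₂).
√(V₂²−V₁²) = √(2689²−1418²) = 2284.7 m/s; delay term = 2·6.3·2284.7/(1418·2689) = 0.00755 s.
t = 11.8/2689 + 0.00755 = 0.01194 s.

12 ms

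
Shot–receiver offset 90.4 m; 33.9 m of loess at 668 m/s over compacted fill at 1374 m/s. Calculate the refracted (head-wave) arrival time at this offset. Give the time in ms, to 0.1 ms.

154.5 ms

t = x/V₂ + 2h·√(V₂²−V₁²)/(V₁V₂).
√(V₂²−V₁²) = √(1374²−668²) = 1200.7 m/s; delay term = 2·33.9·1200.7/(668·1374) = 0.08869 s.
t = 90.4/1374 + 0.08869 = 0.15449 s.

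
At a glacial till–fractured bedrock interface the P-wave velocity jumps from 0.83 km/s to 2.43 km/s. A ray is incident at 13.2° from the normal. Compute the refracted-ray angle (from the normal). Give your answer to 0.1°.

42.0°

sin θ₁/V₁ = sin θ₂/V₂ ⇒ sin θ₂ = 2.43·sin 13.2°/0.83 = 2.43·0.2284/0.83 = 0.6685.
θ₂ = arcsin 0.6685 = 41.95° from the normal.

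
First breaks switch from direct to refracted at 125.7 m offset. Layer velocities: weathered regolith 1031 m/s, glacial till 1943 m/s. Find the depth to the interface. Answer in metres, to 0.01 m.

h = (x_cross/2)·√((V₂−V₁)/(V₂+V₁)).
(V₂−V₁)/(V₂+V₁) = (1943−1031)/(1943+1031) = 0.3067; √ = 0.5538.
h = (125.7/2)·0.5538 = 34.80 m.

34.80 m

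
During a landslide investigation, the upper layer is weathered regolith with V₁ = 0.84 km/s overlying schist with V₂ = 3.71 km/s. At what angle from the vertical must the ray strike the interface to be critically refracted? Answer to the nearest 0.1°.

13.1°

Critical incidence: sin θ_c = V₁/V₂ = 0.84/3.71 = 0.2264.
θ_c = arcsin 0.2264 = 13.09°.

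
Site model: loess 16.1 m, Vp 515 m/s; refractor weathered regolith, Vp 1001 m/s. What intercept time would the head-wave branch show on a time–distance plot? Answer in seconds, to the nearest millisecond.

tᵢ = 2h·√(V₂²−V₁²)/(V₁V₂).
√(V₂²−V₁²) = √(1001²−515²) = 858.4 m/s.
tᵢ = 2·16.1·858.4/(515·1001) = 0.05361 s.

0.054 s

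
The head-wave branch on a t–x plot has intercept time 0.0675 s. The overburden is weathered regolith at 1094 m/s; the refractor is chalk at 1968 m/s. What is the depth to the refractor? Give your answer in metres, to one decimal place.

44.4 m

h = tᵢ·V₁·V₂ / (2·√(V₂²−V₁²)).
√(V₂²−V₁²) = √(1968² − 1094²) = 1635.9 m/s.
h = 0.0675 s × 1094 × 1968 / (2 × 1635.9) = 44.42 m.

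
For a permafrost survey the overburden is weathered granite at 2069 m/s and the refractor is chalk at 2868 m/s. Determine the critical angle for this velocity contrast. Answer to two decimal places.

At critical incidence the refracted ray runs along the interface (θ₂ = 90°), so sin θ_c = V₁/V₂.
θ_c = arcsin(2069/2868) = arcsin 0.7214 = 46.17°.

46.17°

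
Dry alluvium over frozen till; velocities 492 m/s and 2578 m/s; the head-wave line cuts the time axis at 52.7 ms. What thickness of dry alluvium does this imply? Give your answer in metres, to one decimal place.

13.2 m

θ_c = arcsin(492/2578) = 11.00°; cos θ_c = 0.9816.
tᵢ = 2h cos θ_c/V₁ ⇒ h = tᵢ·V₁/(2 cos θ_c) = 0.0527·492/(2·0.9816) = 13.21 m.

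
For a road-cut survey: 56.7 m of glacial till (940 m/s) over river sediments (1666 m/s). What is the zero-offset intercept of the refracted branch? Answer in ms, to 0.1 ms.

θ_c = arcsin(V₁/V₂) = arcsin(940/1666) = 34.35°; cos θ_c = 0.8256.
tᵢ = 2h·cos θ_c / V₁ = 2·56.7·0.8256 / 940 = 0.09960 s.

99.6 ms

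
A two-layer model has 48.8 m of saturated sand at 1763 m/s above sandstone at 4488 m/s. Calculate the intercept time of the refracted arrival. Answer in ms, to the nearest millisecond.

tᵢ = 2h·√(V₂²−V₁²)/(V₁V₂).
√(V₂²−V₁²) = √(4488²−1763²) = 4127.2 m/s.
tᵢ = 2·48.8·4127.2/(1763·4488) = 0.05091 s.

51 ms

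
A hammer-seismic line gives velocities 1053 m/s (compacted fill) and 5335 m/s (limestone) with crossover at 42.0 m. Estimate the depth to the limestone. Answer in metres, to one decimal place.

17.2 m

h = (x_cross/2)·√((V₂−V₁)/(V₂+V₁)).
(V₂−V₁)/(V₂+V₁) = (5335−1053)/(5335+1053) = 0.6703; √ = 0.8187.
h = (42.0/2)·0.8187 = 17.19 m.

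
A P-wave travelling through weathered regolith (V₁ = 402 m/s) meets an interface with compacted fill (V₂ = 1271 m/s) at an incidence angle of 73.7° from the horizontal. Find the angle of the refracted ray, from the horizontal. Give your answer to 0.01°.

Convert to the normal: θ₁ = 90° − 73.7° = 16.3°.
Snell's law: sin θ₂ = (V₂/V₁)·sin θ₁ = (1271/402)·sin 16.3° = 0.8874.
θ₂ = sin⁻¹(0.8874) = 62.55° (from vertical).
From the interface: 90° − 62.55° = 27.45°.

27.45°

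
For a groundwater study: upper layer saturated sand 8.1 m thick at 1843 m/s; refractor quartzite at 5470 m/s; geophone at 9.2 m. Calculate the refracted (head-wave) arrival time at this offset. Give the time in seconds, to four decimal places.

0.0100 s

θ_c = arcsin(V₁/V₂) = arcsin(1843/5470) = 19.69°, cos θ_c = 0.9415.
Intercept time tᵢ = 2h cos θ_c / V₁ = 2·8.1·0.9415/1843 = 0.00828 s.
t = x/V₂ + tᵢ = 9.2/5470 + 0.00828 = 0.00996 s.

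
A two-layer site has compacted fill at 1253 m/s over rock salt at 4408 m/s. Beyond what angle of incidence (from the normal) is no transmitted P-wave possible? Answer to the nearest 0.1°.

16.5°

At critical incidence the refracted ray runs along the interface (θ₂ = 90°), so sin θ_c = V₁/V₂.
θ_c = arcsin(1253/4408) = arcsin 0.2843 = 16.51°.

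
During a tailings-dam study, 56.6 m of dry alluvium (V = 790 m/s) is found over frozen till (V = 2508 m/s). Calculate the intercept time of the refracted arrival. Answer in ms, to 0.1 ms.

136.0 ms

θ_c = arcsin(V₁/V₂) = arcsin(790/2508) = 18.36°; cos θ_c = 0.9491.
tᵢ = 2h·cos θ_c / V₁ = 2·56.6·0.9491 / 790 = 0.13600 s.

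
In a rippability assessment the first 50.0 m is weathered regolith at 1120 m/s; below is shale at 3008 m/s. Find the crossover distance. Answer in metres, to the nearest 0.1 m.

147.9 m

θ_c = arcsin(1120/3008) = 21.86°, so cos θ_c = 0.9281 and tᵢ = 2h cos θ_c/V₁ = 0.0829 s.
At crossover x/V₁ = x/V₂ + tᵢ ⇒ x = tᵢ/(1/V₁ − 1/V₂) = 0.08287/(8.9286e-04 − 3.3245e-04) = 147.87 m.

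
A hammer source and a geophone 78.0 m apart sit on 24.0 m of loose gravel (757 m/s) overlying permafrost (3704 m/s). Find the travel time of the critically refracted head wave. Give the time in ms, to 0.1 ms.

83.1 ms

t = x/V₂ + 2h·√(V₂²−V₁²)/(V₁V₂).
√(V₂²−V₁²) = √(3704²−757²) = 3625.8 m/s; delay term = 2·24.0·3625.8/(757·3704) = 0.06207 s.
t = 78.0/3704 + 0.06207 = 0.08313 s.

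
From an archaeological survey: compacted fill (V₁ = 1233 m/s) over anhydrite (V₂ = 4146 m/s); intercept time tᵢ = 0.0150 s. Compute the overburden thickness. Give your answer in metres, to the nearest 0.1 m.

h = tᵢ·V₁·V₂ / (2·√(V₂²−V₁²)).
√(V₂²−V₁²) = √(4146² − 1233²) = 3958.4 m/s.
h = 0.015 s × 1233 × 4146 / (2 × 3958.4) = 9.69 m.

9.7 m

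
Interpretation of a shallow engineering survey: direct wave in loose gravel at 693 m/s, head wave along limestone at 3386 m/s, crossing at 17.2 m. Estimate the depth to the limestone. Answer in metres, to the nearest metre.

7 m

h = (x_cross/2)·√((V₂−V₁)/(V₂+V₁)).
(V₂−V₁)/(V₂+V₁) = (3386−693)/(3386+693) = 0.6602; √ = 0.8125.
h = (17.2/2)·0.8125 = 6.99 m.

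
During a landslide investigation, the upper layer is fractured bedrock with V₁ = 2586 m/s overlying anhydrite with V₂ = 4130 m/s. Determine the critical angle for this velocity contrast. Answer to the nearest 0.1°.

Critical incidence: sin θ_c = V₁/V₂ = 2586/4130 = 0.6262.
θ_c = arcsin 0.6262 = 38.77°.

38.8°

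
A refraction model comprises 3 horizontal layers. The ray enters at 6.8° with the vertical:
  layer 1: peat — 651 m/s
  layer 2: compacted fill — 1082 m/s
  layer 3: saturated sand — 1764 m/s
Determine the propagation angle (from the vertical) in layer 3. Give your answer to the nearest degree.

Ray parameter p = sin 6.8° / 651 = 1.8188e-04 s/m.
sin θ_3 = p·V_3 = 1.8188e-04 × 1764 = 0.3208.
θ_3 = 18.71° from the vertical.

19°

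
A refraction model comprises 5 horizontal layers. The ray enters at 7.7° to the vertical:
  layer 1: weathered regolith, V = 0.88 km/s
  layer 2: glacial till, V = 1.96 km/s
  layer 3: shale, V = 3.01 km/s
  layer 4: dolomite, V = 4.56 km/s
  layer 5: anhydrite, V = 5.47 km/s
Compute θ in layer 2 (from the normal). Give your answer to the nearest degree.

Snell's law across each interface conserves sin θ / V, so sin θ_2 = V_2·sin θ₁/V₁.
sin θ_2 = 1.96 × sin 7.7° / 0.88 = 0.2984.
θ_2 = 17.36° from the vertical.

17°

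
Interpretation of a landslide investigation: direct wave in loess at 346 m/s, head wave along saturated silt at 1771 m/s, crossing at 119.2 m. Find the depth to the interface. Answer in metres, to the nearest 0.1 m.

48.9 m

x_cross = 2h·√((V₂+V₁)/(V₂−V₁)) → h = x_cross / (2·√((V₂+V₁)/(V₂−V₁))).
√((V₂+V₁)/(V₂−V₁)) = √((1771+346)/(1771−346)) = 1.2189.
h = 119.2 / (2·1.2189) = 48.90 m.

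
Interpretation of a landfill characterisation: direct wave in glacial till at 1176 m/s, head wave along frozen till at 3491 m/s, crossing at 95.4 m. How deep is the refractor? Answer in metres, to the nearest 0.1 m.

33.6 m

h = (x_cross/2)·√((V₂−V₁)/(V₂+V₁)).
(V₂−V₁)/(V₂+V₁) = (3491−1176)/(3491+1176) = 0.4960; √ = 0.7043.
h = (95.4/2)·0.7043 = 33.60 m.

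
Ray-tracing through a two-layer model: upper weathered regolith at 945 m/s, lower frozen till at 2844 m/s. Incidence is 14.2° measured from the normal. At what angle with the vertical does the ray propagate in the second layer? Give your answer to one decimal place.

sin θ₁/V₁ = sin θ₂/V₂ ⇒ sin θ₂ = 2844·sin 14.2°/945 = 2844·0.2453/945 = 0.7383.
θ₂ = arcsin 0.7383 = 47.58° from the normal.

47.6°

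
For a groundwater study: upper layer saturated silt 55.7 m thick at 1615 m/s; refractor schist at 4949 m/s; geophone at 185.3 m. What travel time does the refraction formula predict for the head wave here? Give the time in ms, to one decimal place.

t = x/V₂ + 2h·√(V₂²−V₁²)/(V₁V₂).
√(V₂²−V₁²) = √(4949²−1615²) = 4678.1 m/s; delay term = 2·55.7·4678.1/(1615·4949) = 0.06520 s.
t = 185.3/4949 + 0.06520 = 0.10264 s.

102.6 ms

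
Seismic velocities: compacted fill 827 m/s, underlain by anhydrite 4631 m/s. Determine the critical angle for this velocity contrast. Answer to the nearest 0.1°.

At critical incidence the refracted ray runs along the interface (θ₂ = 90°), so sin θ_c = V₁/V₂.
θ_c = arcsin(827/4631) = arcsin 0.1786 = 10.29°.

10.3°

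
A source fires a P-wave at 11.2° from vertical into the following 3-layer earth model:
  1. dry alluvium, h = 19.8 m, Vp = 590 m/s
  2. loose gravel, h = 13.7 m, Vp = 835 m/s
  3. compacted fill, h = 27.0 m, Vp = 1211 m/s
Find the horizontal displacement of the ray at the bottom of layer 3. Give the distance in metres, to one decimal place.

Apply Snell's law at each interface; in layer i the horizontal offset is hᵢ·tan θᵢ.
Layer 1: θ = 11.20°; offset = 19.8·tan 11.20° = 3.921 m.
Layer 2: sin θ = 835·sin 11.2°/590 = 0.2749, θ = 15.96°; offset = 13.7·tan 15.96° = 3.917 m.
Layer 3: sin θ = 1211·sin 11.2°/590 = 0.3987, θ = 23.50°; offset = 27.0·tan 23.50° = 11.737 m.
Σ offsets = 19.575 m.

19.6 m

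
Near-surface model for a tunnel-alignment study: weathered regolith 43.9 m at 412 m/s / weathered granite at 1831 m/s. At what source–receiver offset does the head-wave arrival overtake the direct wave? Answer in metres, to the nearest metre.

110 m

θ_c = arcsin(412/1831) = 13.00°, so cos θ_c = 0.9744 and tᵢ = 2h cos θ_c/V₁ = 0.2076 s.
At crossover x/V₁ = x/V₂ + tᵢ ⇒ x = tᵢ/(1/V₁ − 1/V₂) = 0.20764/(2.4272e-03 − 5.4615e-04) = 110.39 m.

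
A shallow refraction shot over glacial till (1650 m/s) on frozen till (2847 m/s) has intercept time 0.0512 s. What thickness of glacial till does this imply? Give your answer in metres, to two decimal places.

θ_c = arcsin(1650/2847) = 35.42°; cos θ_c = 0.8149.
tᵢ = 2h cos θ_c/V₁ ⇒ h = tᵢ·V₁/(2 cos θ_c) = 0.0512·1650/(2·0.8149) = 51.83 m.

51.83 m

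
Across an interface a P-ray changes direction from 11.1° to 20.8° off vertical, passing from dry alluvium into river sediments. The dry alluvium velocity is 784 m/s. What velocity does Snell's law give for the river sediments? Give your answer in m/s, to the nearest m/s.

Snell's law: sin 11.1°/V₁ = sin 20.8°/V₂.
V₂ = V₁·sin 20.8°/sin 11.1° = 784 × 1.8445 = 1446.09 m/s.

1446 m/s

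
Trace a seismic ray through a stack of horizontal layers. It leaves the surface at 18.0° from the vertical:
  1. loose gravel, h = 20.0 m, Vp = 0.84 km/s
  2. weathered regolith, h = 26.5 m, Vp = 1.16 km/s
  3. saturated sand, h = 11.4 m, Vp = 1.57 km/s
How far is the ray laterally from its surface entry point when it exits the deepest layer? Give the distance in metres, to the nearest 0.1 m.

27.1 m

Ray parameter p = sin 18.0° / 0.84 km/s = 3.6788e-01 s/km.
Layer 1: θ = 18.00°; offset = 20.0·tan 18.00° = 6.498 m.
Layer 2: sin θ = p·1.16 = 0.4267 → θ = 25.26°; offset = 26.5·tan 25.26° = 12.504 m.
Layer 3: sin θ = p·1.57 = 0.5776 → θ = 35.28°; offset = 11.4·tan 35.28° = 8.066 m.
Σ offsets = 27.068 m.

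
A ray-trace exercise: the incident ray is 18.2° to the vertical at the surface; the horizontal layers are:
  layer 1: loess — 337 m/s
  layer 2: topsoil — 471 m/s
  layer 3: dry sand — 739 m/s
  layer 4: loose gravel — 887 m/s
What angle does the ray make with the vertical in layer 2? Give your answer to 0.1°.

Ray parameter p = sin 18.2° / 337 = 9.2681e-04 s/m.
sin θ_2 = p·V_2 = 9.2681e-04 × 471 = 0.4365.
θ_2 = 25.88° from the vertical.

25.9°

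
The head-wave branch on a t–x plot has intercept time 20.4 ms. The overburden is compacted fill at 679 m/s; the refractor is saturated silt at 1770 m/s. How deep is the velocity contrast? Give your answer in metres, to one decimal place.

7.5 m

θ_c = arcsin(679/1770) = 22.56°; cos θ_c = 0.9235.
tᵢ = 2h cos θ_c/V₁ ⇒ h = tᵢ·V₁/(2 cos θ_c) = 0.0204·679/(2·0.9235) = 7.50 m.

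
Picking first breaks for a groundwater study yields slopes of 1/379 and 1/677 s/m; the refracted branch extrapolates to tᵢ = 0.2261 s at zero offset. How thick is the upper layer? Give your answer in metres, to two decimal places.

51.71 m

h = tᵢ·V₁·V₂ / (2·√(V₂²−V₁²)).
√(V₂²−V₁²) = √(677² − 379²) = 561.0 m/s.
h = 0.2261 s × 379 × 677 / (2 × 561.0) = 51.71 m.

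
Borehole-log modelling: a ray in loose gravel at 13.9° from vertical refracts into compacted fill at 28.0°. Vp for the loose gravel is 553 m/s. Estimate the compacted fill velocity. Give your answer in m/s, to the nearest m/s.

Snell's law: sin 13.9°/V₁ = sin 28.0°/V₂.
V₂ = V₁·sin 28.0°/sin 13.9° = 553 × 1.9543 = 1080.71 m/s.

1081 m/s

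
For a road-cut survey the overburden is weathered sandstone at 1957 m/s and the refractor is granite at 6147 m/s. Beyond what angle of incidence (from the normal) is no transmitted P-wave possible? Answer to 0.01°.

Critical incidence: sin θ_c = V₁/V₂ = 1957/6147 = 0.3184.
θ_c = arcsin 0.3184 = 18.56°.

18.56°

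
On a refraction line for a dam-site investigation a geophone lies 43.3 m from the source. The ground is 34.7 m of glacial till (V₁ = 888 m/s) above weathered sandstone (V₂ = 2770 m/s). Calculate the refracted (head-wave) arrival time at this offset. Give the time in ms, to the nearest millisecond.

90 ms

t = x/V₂ + 2h·√(V₂²−V₁²)/(V₁V₂).
√(V₂²−V₁²) = √(2770²−888²) = 2623.8 m/s; delay term = 2·34.7·2623.8/(888·2770) = 0.07403 s.
t = 43.3/2770 + 0.07403 = 0.08966 s.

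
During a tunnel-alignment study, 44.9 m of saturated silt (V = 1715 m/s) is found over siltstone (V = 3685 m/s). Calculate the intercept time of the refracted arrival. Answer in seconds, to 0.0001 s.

0.0463 s

tᵢ = 2h·√(V₂²−V₁²)/(V₁V₂).
√(V₂²−V₁²) = √(3685²−1715²) = 3261.6 m/s.
tᵢ = 2·44.9·3261.6/(1715·3685) = 0.04635 s.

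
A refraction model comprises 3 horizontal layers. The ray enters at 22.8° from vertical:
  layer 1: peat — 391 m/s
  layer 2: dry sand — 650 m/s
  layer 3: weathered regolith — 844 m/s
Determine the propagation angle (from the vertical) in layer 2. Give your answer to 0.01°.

Snell's law across each interface conserves sin θ / V, so sin θ_2 = V_2·sin θ₁/V₁.
sin θ_2 = 650 × sin 22.8° / 391 = 0.6442.
θ_2 = arcsin 0.6442 = 40.11°.

40.11°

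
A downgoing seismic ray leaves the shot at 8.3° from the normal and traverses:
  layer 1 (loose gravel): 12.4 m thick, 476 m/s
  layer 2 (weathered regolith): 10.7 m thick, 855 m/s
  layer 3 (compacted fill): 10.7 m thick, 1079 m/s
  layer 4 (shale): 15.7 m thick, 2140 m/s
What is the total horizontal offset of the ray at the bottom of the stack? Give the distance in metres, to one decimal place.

21.8 m

Apply Snell's law at each interface; in layer i the horizontal offset is hᵢ·tan θᵢ.
Layer 1: θ = 8.30°; offset = 12.4·tan 8.30° = 1.809 m.
Layer 2: sin θ = 855·sin 8.3°/476 = 0.2593, θ = 15.03°; offset = 10.7·tan 15.03° = 2.873 m.
Layer 3: sin θ = 1079·sin 8.3°/476 = 0.3272, θ = 19.10°; offset = 10.7·tan 19.10° = 3.705 m.
Layer 4: sin θ = 2140·sin 8.3°/476 = 0.6490, θ = 40.47°; offset = 15.7·tan 40.47° = 13.393 m.
Total horizontal offset = 21.780 m.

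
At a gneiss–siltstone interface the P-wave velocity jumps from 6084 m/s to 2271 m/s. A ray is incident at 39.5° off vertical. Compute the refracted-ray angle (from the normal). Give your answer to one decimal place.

sin θ₁/V₁ = sin θ₂/V₂ ⇒ sin θ₂ = 2271·sin 39.5°/6084 = 2271·0.6361/6084 = 0.2374.
θ₂ = sin⁻¹(0.2374) = 13.73° (from vertical).

13.7°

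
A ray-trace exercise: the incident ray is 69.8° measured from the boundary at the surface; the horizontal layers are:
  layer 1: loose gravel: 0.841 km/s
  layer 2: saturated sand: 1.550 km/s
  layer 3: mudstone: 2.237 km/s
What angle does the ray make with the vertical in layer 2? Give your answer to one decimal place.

From the normal: θ₁ = 90° − 69.8° = 20.2°.
Ray parameter p = sin 20.2° / 0.841 = 4.1058e-01 s/km.
sin θ_2 = p·V_2 = 4.1058e-01 × 1.550 = 0.6364.
θ_2 = 39.52° from the vertical.

39.5°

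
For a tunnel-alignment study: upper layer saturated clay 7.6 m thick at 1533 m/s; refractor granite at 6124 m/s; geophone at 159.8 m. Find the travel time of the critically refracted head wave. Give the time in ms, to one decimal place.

θ_c = arcsin(V₁/V₂) = arcsin(1533/6124) = 14.50°, cos θ_c = 0.9682.
Intercept time tᵢ = 2h cos θ_c / V₁ = 2·7.6·0.9682/1533 = 0.00960 s.
t = x/V₂ + tᵢ = 159.8/6124 + 0.00960 = 0.03569 s.

35.7 ms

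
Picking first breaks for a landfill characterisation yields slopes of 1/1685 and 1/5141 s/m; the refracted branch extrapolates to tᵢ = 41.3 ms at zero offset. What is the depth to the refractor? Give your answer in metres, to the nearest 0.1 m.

h = tᵢ·V₁·V₂ / (2·√(V₂²−V₁²)).
√(V₂²−V₁²) = √(5141² − 1685²) = 4857.0 m/s.
h = 0.0413 s × 1685 × 5141 / (2 × 4857.0) = 36.83 m.

36.8 m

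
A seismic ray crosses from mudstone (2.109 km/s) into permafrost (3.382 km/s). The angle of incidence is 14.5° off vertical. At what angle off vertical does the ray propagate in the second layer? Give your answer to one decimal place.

Snell's law: sin θ₂ = (V₂/V₁)·sin θ₁ = (3.382/2.109)·sin 14.5° = 0.4015.
θ₂ = arcsin 0.4015 = 23.67° from the normal.

23.7°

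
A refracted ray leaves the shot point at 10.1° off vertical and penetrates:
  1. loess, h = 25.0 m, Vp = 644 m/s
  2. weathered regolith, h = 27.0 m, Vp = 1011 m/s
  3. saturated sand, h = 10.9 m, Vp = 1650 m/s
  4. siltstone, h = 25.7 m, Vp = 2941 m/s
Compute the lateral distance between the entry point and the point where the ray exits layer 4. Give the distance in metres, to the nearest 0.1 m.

52.0 m

Ray parameter p = sin 10.1° / 644 m/s = 2.7231e-04 s/m.
Layer 1: θ = 10.10°; offset = 25.0·tan 10.10° = 4.453 m.
Layer 2: sin θ = p·1011 = 0.2753 → θ = 15.98°; offset = 27.0·tan 15.98° = 7.732 m.
Layer 3: sin θ = p·1650 = 0.4493 → θ = 26.70°; offset = 10.9·tan 26.70° = 5.482 m.
Layer 4: sin θ = p·2941 = 0.8009 → θ = 53.21°; offset = 25.7·tan 53.21° = 34.369 m.
Total horizontal offset = 52.036 m.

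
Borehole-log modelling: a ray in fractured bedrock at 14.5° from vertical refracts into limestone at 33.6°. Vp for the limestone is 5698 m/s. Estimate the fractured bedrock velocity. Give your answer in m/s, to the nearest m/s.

Snell's law: sin 14.5°/V₁ = sin 33.6°/V₂.
V₁ = V₂·sin 14.5°/sin 33.6° = 5698 × 0.4524 = 2578.04 m/s.

2578 m/s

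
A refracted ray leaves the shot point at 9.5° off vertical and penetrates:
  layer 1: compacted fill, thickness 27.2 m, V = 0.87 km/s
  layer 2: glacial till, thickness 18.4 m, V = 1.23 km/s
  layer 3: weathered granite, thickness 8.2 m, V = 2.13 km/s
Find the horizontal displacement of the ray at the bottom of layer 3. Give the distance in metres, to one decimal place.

Ray parameter p = sin 9.5° / 0.87 km/s = 1.8971e-01 s/km.
Layer 1: θ = 9.50°; offset = 27.2·tan 9.50° = 4.552 m.
Layer 2: sin θ = p·1.23 = 0.2333 → θ = 13.49°; offset = 18.4·tan 13.49° = 4.415 m.
Layer 3: sin θ = p·2.13 = 0.4041 → θ = 23.83°; offset = 8.2·tan 23.83° = 3.622 m.
Summing the layer offsets gives 12.590 m.

12.6 m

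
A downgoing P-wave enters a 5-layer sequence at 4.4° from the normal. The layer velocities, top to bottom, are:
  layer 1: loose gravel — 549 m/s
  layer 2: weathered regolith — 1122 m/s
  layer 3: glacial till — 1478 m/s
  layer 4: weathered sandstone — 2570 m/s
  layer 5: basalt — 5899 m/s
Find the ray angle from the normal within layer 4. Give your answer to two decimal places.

Ray parameter p = sin 4.4° / 549 = 1.3974e-04 s/m.
sin θ_4 = p·V_4 = 1.3974e-04 × 2570 = 0.3591.
θ_4 = 21.05° from the vertical.

21.05°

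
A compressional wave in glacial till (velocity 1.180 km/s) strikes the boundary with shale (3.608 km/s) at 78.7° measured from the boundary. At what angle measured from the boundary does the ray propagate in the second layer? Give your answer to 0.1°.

53.2°

Angle from the normal: 90° − 78.7° = 11.3°.
Snell's law: sin θ₂ = (V₂/V₁)·sin θ₁ = (3.608/1.180)·sin 11.3° = 0.5991.
θ₂ = sin⁻¹(0.5991) = 36.81° (from vertical).
From the interface: 90° − 36.81° = 53.19°.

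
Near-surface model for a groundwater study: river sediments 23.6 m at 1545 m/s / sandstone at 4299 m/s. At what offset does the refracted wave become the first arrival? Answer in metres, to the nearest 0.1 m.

68.8 m

x_cross = 2h·√((V₂+V₁)/(V₂−V₁)).
(V₂+V₁)/(V₂−V₁) = (4299+1545)/(4299−1545) = 2.1220; √ = 1.4567.
x_cross = 2·23.6·1.4567 = 68.76 m.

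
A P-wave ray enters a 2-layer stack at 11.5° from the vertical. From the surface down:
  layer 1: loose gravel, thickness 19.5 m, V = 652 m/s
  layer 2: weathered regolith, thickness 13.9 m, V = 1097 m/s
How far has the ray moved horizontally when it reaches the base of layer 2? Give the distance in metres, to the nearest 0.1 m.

p = sin θ₁/V₁ = sin 11.5°/652 = 3.0578e-04 s/m is conserved through the stack.
Layer 1: θ = 11.50°; offset = 19.5·tan 11.50° = 3.967 m.
Layer 2: sin θ = p·1097 = 0.3354 → θ = 19.60°; offset = 13.9·tan 19.60° = 4.949 m.
Summing the layer offsets gives 8.917 m.

8.9 m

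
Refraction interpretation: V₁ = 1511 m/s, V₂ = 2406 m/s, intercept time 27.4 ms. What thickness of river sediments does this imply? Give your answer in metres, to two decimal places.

26.60 m

h = tᵢ·V₁·V₂ / (2·√(V₂²−V₁²)).
√(V₂²−V₁²) = √(2406² − 1511²) = 1872.4 m/s.
h = 0.0274 s × 1511 × 2406 / (2 × 1872.4) = 26.60 m.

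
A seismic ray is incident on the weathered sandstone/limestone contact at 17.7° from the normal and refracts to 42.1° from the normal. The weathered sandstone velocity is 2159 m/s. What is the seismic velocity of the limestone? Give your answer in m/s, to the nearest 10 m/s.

sin 17.7° = 0.3040; sin 42.1° = 0.6704.
V₂ = V₁·(sin θ₂/sin θ₁) = 2159·(0.6704/0.3040) = 4760.83 m/s.

4760 m/s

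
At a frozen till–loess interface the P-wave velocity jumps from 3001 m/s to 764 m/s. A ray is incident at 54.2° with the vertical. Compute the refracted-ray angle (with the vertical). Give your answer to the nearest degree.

12°

Snell's law: sin θ₂ = (V₂/V₁)·sin θ₁ = (764/3001)·sin 54.2° = 0.2065.
θ₂ = sin⁻¹(0.2065) = 11.92° (from vertical).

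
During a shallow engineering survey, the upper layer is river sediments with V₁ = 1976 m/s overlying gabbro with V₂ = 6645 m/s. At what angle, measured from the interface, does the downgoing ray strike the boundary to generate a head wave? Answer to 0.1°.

72.7°

Critical incidence: sin θ_c = V₁/V₂ = 1976/6645 = 0.2974.
θ_c = arcsin 0.2974 = 17.30°.
Measured from the interface: 90° − 17.30° = 72.70°.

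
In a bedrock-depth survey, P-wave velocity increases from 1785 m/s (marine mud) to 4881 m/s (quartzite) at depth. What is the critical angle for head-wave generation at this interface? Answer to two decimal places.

At critical incidence the refracted ray runs along the interface (θ₂ = 90°), so sin θ_c = V₁/V₂.
θ_c = arcsin(1785/4881) = arcsin 0.3657 = 21.45°.

21.45°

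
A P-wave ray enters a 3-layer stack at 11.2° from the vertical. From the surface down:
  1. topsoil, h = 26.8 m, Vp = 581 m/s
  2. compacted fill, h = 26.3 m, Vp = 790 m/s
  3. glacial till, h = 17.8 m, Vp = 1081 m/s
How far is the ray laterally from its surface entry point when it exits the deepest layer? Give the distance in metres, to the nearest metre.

Apply Snell's law at each interface; in layer i the horizontal offset is hᵢ·tan θᵢ.
Layer 1: θ = 11.20°; offset = 26.8·tan 11.20° = 5.307 m.
Layer 2: sin θ = 790·sin 11.2°/581 = 0.2641, θ = 15.31°; offset = 26.3·tan 15.31° = 7.202 m.
Layer 3: sin θ = 1081·sin 11.2°/581 = 0.3614, θ = 21.19°; offset = 17.8·tan 21.19° = 6.899 m.
Total horizontal offset = 19.407 m.

19 m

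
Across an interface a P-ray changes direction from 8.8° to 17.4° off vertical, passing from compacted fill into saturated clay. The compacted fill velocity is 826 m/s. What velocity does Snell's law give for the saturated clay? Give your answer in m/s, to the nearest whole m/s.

Snell's law: sin 8.8°/V₁ = sin 17.4°/V₂.
V₂ = V₁·sin 17.4°/sin 8.8° = 826 × 1.9547 = 1614.58 m/s.

1615 m/s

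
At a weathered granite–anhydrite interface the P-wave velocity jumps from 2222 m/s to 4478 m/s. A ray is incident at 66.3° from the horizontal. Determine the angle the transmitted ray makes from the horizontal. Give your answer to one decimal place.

35.9°

Convert to the normal: θ₁ = 90° − 66.3° = 23.7°.
Snell's law: sin θ₂ = (V₂/V₁)·sin θ₁ = (4478/2222)·sin 23.7° = 0.8100.
θ₂ = sin⁻¹(0.8100) = 54.10° (from vertical).
From the interface: 90° − 54.10° = 35.90°.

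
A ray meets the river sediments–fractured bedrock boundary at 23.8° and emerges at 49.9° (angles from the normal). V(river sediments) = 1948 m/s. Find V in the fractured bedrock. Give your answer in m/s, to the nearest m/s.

3692 m/s

sin 23.8° = 0.4035; sin 49.9° = 0.7649.
V₂ = V₁·(sin θ₂/sin θ₁) = 1948·(0.7649/0.4035) = 3692.44 m/s.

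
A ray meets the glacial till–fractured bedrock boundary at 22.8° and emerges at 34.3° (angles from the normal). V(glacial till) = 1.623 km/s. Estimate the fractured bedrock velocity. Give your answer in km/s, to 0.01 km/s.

2.36 km/s

Snell's law: sin 22.8°/V₁ = sin 34.3°/V₂.
V₂ = V₁·sin 34.3°/sin 22.8° = 1.623 × 1.4542 = 2.36 km/s.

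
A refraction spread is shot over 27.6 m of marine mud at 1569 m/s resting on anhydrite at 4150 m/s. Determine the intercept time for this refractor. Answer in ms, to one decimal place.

tᵢ = 2h·√(V₂²−V₁²)/(V₁V₂).
√(V₂²−V₁²) = √(4150²−1569²) = 3842.0 m/s.
tᵢ = 2·27.6·3842.0/(1569·4150) = 0.03257 s.

32.6 ms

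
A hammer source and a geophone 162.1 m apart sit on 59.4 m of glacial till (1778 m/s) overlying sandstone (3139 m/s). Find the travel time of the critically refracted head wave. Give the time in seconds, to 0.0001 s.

0.1067 s

θ_c = arcsin(V₁/V₂) = arcsin(1778/3139) = 34.50°, cos θ_c = 0.8241.
Intercept time tᵢ = 2h cos θ_c / V₁ = 2·59.4·0.8241/1778 = 0.05506 s.
t = x/V₂ + tᵢ = 162.1/3139 + 0.05506 = 0.10671 s.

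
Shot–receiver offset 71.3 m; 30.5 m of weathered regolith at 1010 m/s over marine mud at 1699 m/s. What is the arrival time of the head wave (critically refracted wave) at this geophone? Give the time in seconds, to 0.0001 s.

t = x/V₂ + 2h·√(V₂²−V₁²)/(V₁V₂).
√(V₂²−V₁²) = √(1699²−1010²) = 1366.2 m/s; delay term = 2·30.5·1366.2/(1010·1699) = 0.04857 s.
t = 71.3/1699 + 0.04857 = 0.09053 s.

0.0905 s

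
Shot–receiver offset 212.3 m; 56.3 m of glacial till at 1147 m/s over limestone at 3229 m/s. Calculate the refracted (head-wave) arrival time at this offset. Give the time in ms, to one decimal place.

t = x/V₂ + 2h·√(V₂²−V₁²)/(V₁V₂).
√(V₂²−V₁²) = √(3229²−1147²) = 3018.4 m/s; delay term = 2·56.3·3018.4/(1147·3229) = 0.09177 s.
t = 212.3/3229 + 0.09177 = 0.15751 s.

157.5 ms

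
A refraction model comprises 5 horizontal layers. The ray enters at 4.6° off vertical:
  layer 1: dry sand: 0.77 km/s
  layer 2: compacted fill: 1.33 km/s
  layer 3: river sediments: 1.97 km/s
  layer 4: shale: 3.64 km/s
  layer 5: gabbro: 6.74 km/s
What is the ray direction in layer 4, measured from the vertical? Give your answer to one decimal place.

Ray parameter p = sin 4.6° / 0.77 = 1.0415e-01 s/km.
sin θ_4 = p·V_4 = 1.0415e-01 × 3.64 = 0.3791.
θ_4 = arcsin 0.3791 = 22.28°.

22.3°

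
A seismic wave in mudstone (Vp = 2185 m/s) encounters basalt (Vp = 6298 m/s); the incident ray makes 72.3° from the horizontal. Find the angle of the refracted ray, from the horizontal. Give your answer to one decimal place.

Angle from the normal: 90° − 72.3° = 17.7°.
sin θ₁/V₁ = sin θ₂/V₂ ⇒ sin θ₂ = 6298·sin 17.7°/2185 = 6298·0.3040/2185 = 0.8763.
θ₂ = sin⁻¹(0.8763) = 61.20° (from vertical).
From the interface: 90° − 61.20° = 28.80°.

28.8°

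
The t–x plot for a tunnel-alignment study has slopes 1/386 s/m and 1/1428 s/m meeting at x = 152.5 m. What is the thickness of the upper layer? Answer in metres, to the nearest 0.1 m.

57.8 m

h = (x_cross/2)·√((V₂−V₁)/(V₂+V₁)).
(V₂−V₁)/(V₂+V₁) = (1428−386)/(1428+386) = 0.5744; √ = 0.7579.
h = (152.5/2)·0.7579 = 57.79 m.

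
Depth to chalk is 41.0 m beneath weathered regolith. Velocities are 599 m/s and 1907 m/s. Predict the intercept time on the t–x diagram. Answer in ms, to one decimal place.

130.0 ms

θ_c = arcsin(V₁/V₂) = arcsin(599/1907) = 18.31°; cos θ_c = 0.9494.
tᵢ = 2h·cos θ_c / V₁ = 2·41.0·0.9494 / 599 = 0.12997 s.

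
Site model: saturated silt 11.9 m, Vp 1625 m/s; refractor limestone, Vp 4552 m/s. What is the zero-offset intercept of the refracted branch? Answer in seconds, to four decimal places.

tᵢ = 2h·√(V₂²−V₁²)/(V₁V₂).
√(V₂²−V₁²) = √(4552²−1625²) = 4252.1 m/s.
tᵢ = 2·11.9·4252.1/(1625·4552) = 0.01368 s.

0.0137 s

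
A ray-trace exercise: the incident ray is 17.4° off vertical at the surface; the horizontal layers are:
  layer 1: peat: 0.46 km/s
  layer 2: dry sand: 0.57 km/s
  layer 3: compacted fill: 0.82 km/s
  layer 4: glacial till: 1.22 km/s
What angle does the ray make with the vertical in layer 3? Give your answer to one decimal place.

Ray parameter p = sin 17.4° / 0.46 = 6.5009e-01 s/km.
sin θ_3 = p·V_3 = 6.5009e-01 × 0.82 = 0.5331.
θ_3 = arcsin 0.5331 = 32.21°.

32.2°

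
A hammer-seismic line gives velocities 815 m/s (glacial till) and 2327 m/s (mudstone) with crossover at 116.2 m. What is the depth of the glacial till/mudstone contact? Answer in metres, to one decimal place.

h = (x_cross/2)·√((V₂−V₁)/(V₂+V₁)).
(V₂−V₁)/(V₂+V₁) = (2327−815)/(2327+815) = 0.4812; √ = 0.6937.
h = (116.2/2)·0.6937 = 40.30 m.

40.3 m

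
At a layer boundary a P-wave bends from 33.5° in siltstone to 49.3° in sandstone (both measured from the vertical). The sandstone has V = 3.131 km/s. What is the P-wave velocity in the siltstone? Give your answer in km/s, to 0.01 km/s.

2.28 km/s

Snell's law: sin 33.5°/V₁ = sin 49.3°/V₂.
V₁ = V₂·sin 33.5°/sin 49.3° = 3.131 × 0.7280 = 2.28 km/s.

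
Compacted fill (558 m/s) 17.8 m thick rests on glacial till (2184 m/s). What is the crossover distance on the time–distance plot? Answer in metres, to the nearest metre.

46 m

θ_c = arcsin(558/2184) = 14.80°, so cos θ_c = 0.9668 and tᵢ = 2h cos θ_c/V₁ = 0.0617 s.
At crossover x/V₁ = x/V₂ + tᵢ ⇒ x = tᵢ/(1/V₁ − 1/V₂) = 0.06168/(1.7921e-03 − 4.5788e-04) = 46.23 m.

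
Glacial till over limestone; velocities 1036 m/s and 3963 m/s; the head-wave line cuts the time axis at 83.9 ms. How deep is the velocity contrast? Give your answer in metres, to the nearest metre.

θ_c = arcsin(1036/3963) = 15.15°; cos θ_c = 0.9652.
tᵢ = 2h cos θ_c/V₁ ⇒ h = tᵢ·V₁/(2 cos θ_c) = 0.0839·1036/(2·0.9652) = 45.03 m.

45 m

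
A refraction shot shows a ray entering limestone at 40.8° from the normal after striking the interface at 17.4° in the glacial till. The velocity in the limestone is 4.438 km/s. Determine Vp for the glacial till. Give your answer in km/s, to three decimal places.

Snell's law: sin 17.4°/V₁ = sin 40.8°/V₂.
V₁ = V₂·sin 17.4°/sin 40.8° = 4.438 × 0.4577 = 2.031 km/s.

2.031 km/s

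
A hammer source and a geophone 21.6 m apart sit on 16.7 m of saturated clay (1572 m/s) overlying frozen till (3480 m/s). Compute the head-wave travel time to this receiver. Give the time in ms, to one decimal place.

t = x/V₂ + 2h·√(V₂²−V₁²)/(V₁V₂).
√(V₂²−V₁²) = √(3480²−1572²) = 3104.7 m/s; delay term = 2·16.7·3104.7/(1572·3480) = 0.01896 s.
t = 21.6/3480 + 0.01896 = 0.02516 s.

25.2 ms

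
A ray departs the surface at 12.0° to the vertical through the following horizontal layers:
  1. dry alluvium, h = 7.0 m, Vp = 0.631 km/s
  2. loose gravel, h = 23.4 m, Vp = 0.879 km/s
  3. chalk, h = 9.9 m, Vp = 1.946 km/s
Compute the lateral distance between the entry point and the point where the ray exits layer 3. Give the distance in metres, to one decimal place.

16.8 m

Apply Snell's law at each interface; in layer i the horizontal offset is hᵢ·tan θᵢ.
Layer 1: θ = 12.00°; offset = 7.0·tan 12.00° = 1.488 m.
Layer 2: sin θ = 0.879·sin 12.0°/0.631 = 0.2896, θ = 16.84°; offset = 23.4·tan 16.84° = 7.081 m.
Layer 3: sin θ = 1.946·sin 12.0°/0.631 = 0.6412, θ = 39.88°; offset = 9.9·tan 39.88° = 8.272 m.
Total horizontal offset = 16.841 m.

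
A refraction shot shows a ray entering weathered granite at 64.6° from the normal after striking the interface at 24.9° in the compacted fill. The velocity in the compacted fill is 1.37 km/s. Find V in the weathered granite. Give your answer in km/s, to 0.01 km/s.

2.94 km/s

Snell's law: sin 24.9°/V₁ = sin 64.6°/V₂.
V₂ = V₁·sin 64.6°/sin 24.9° = 1.37 × 2.1455 = 2.94 km/s.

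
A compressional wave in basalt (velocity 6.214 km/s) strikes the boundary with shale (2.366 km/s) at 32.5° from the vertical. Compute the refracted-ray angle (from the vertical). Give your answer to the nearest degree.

sin θ₁/V₁ = sin θ₂/V₂ ⇒ sin θ₂ = 2.366·sin 32.5°/6.214 = 2.366·0.5373/6.214 = 0.2046.
θ₂ = sin⁻¹(0.2046) = 11.80° (from vertical).

12°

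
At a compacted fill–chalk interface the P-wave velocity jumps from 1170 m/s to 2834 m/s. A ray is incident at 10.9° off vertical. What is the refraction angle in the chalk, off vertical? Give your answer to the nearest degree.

sin θ₁/V₁ = sin θ₂/V₂ ⇒ sin θ₂ = 2834·sin 10.9°/1170 = 2834·0.1891/1170 = 0.4580.
θ₂ = arcsin 0.4580 = 27.26° from the normal.

27°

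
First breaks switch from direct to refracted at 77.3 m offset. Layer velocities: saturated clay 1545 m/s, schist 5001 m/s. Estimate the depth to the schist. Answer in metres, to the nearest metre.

x_cross = 2h·√((V₂+V₁)/(V₂−V₁)) → h = x_cross / (2·√((V₂+V₁)/(V₂−V₁))).
√((V₂+V₁)/(V₂−V₁)) = √((5001+1545)/(5001−1545)) = 1.3763.
h = 77.3 / (2·1.3763) = 28.08 m.

28 m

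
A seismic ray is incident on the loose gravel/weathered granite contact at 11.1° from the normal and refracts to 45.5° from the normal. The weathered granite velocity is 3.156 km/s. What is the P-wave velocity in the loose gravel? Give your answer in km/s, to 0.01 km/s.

0.85 km/s

Snell's law: sin 11.1°/V₁ = sin 45.5°/V₂.
V₁ = V₂·sin 11.1°/sin 45.5° = 3.156 × 0.2699 = 0.85 km/s.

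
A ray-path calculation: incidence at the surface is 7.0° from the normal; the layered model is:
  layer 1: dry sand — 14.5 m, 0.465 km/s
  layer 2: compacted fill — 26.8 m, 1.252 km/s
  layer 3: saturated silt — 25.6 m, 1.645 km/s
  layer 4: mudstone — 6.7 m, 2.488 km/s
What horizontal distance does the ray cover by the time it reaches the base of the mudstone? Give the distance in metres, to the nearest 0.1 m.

Apply Snell's law at each interface; in layer i the horizontal offset is hᵢ·tan θᵢ.
Layer 1: θ = 7.00°; offset = 14.5·tan 7.00° = 1.780 m.
Layer 2: sin θ = 1.252·sin 7.0°/0.465 = 0.3281, θ = 19.16°; offset = 26.8·tan 19.16° = 9.309 m.
Layer 3: sin θ = 1.645·sin 7.0°/0.465 = 0.4311, θ = 25.54°; offset = 25.6·tan 25.54° = 12.232 m.
Layer 4: sin θ = 2.488·sin 7.0°/0.465 = 0.6521, θ = 40.70°; offset = 6.7·tan 40.70° = 5.762 m.
Total horizontal offset = 29.084 m.

29.1 m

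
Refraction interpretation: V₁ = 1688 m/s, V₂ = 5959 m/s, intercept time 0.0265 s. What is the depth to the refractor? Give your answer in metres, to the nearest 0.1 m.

θ_c = arcsin(1688/5959) = 16.46°; cos θ_c = 0.9590.
tᵢ = 2h cos θ_c/V₁ ⇒ h = tᵢ·V₁/(2 cos θ_c) = 0.0265·1688/(2·0.9590) = 23.32 m.

23.3 m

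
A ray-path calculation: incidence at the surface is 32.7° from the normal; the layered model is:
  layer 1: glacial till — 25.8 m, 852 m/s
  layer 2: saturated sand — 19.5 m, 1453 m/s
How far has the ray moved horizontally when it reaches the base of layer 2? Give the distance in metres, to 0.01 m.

62.77 m

Apply Snell's law at each interface; in layer i the horizontal offset is hᵢ·tan θᵢ.
Layer 1: θ = 32.70°; offset = 25.8·tan 32.70° = 16.5633 m.
Layer 2: sin θ = 1453·sin 32.7°/852 = 0.9213, θ = 67.12°; offset = 19.5·tan 67.12° = 46.2093 m.
Σ offsets = 62.7726 m.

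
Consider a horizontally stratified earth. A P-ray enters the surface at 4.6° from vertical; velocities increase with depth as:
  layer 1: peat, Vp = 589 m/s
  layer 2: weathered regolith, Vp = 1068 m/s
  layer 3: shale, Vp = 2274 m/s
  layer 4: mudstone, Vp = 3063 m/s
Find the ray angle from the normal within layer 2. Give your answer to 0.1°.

Ray parameter p = sin 4.6° / 589 = 1.3616e-04 s/m.
sin θ_2 = p·V_2 = 1.3616e-04 × 1068 = 0.1454.
θ_2 = 8.36° from the vertical.

8.4°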